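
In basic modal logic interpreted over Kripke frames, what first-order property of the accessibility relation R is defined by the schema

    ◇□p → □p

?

The Euclidean property

Equivalently (dual form): ◇p → □◇p.
Suppose ◇p→□◇p is valid. Take Rxy, Rxz and set V(p)={y}. Then ◇p at x, so □◇p at x, so ◇p at z, so some w with Rzw has p; w=y, i.e. Rzy. By symmetry of the argument, Ryz.
Conversely, any frame satisfying ∀x ∀y ∀z (Rxy ∧ Rxz → Ryz) validates the schema.
Frame condition: ∀x ∀y ∀z (Rxy ∧ Rxz → Ryz).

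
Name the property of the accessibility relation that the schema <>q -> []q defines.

partial functionality

Suppose ◇q→□q is valid. Take Rxy, Rxz and set V(q)={y}. Then ◇q at x, so □q at x, so q at z, i.e. z=y.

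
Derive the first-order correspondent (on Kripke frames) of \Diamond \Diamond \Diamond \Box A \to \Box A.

This is a Sahlqvist (Geach-type) schema ◇^3□^1A → □^1◇^0A.
First-order correspondent: \forall x \forall y \forall z ((x R^3 y \wedge xRz) \to \exists w (yRw \wedge z = w)).

\forall x \forall y \forall z ((x R^3 y \wedge xRz) \to \exists w (yRw \wedge z = w))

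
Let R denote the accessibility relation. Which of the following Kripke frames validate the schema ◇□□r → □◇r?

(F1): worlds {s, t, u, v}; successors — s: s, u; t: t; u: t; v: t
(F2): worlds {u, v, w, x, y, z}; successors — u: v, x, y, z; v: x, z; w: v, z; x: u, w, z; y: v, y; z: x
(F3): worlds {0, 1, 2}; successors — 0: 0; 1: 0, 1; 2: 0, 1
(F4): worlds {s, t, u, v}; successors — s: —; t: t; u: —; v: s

Frame correspondent (Sahlqvist): ∀x ∀y ∀z ((xRy ∧ xRz) → ∃w (yR²w ∧ zRw)) — i.e. a generalized confluence (Geach) condition.
(F1): fails — sRu, sRs but no w with uR²w and sRw.
(F2): fails — uRv, uRy but no t with vR²t and yRt.
(F3): condition met.
(F4): fails — vRs, vRs but no w with sR²w and sRw.

(F3)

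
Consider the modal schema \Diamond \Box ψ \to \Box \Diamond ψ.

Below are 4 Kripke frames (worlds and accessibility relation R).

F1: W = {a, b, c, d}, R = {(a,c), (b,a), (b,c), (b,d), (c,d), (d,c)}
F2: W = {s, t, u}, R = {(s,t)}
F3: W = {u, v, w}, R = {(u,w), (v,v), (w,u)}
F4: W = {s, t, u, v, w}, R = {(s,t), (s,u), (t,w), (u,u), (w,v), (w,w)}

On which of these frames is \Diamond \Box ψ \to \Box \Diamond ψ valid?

F3

This is the axiom for convergence; its first-order frame correspondent is \forall x \forall y \forall z (Rxy \wedge Rxz \to \exists w (Ryw \wedge Rzw)).
F1: fails — Rbc and Rba but c and a have no common successor.
F2: fails — Rst and Rst but t and t have no common successor.
F3: condition met.
F4: fails — Rsu and Rst but u and t have no common successor.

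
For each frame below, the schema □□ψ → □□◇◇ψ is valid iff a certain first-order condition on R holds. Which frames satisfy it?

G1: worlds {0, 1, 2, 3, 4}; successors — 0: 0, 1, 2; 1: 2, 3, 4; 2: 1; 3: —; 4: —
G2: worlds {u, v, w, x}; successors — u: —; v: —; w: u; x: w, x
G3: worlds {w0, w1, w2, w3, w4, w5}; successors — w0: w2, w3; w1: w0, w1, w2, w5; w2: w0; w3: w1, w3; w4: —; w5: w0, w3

G3

This is the axiom for a generalized confluence (Geach) condition; its first-order frame correspondent is ∀x ∀z (xR²z → ∃w (xR²w ∧ zR²w)).
G1: fails — 0R²3 but no w with 0R²w and 3R²w.
G2: fails — xR²u but no t with xR²t and uR²t.
G3: ✓.
Valid on: G3.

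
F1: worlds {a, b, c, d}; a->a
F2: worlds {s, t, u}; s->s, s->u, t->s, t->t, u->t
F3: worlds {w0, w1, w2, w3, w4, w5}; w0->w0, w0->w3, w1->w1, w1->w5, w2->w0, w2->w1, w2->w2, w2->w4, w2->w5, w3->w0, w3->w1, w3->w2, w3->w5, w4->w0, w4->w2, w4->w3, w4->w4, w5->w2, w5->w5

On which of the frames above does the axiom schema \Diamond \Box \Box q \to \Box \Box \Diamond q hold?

Frame correspondent (Sahlqvist): \forall x \forall y \forall z ((xRy \wedge x R^2 z) \to \exists w (y R^2 w \wedge zRw)) — i.e. a generalized confluence (Geach) condition.
F1: condition met.
F2: condition met.
F3: fails — w2Rw1, w2R²w0 but no w with w1R²w and w0Rw.
Valid on: F1, F2.

F1, F2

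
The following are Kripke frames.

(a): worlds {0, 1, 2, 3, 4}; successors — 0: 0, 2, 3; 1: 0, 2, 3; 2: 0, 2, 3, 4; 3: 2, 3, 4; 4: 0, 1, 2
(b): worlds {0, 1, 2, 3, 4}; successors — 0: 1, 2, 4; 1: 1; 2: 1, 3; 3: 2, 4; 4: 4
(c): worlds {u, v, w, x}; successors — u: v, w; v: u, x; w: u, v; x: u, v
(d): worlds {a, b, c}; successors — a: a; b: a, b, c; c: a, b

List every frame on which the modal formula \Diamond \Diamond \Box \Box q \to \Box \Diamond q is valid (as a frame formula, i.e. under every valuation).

(a), (c), (d)

This is the axiom for a generalized confluence (Geach) condition; its first-order frame correspondent is \forall x \forall y \forall z ((x R^2 y \wedge xRz) \to \exists w (y R^2 w \wedge zRw)).
(a): holds.
(b): fails — 0R²1, 0R4 but no w with 1R²w and 4Rw.
(c): holds.
(d): holds.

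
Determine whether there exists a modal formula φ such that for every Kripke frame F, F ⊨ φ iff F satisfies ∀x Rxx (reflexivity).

Yes — defined by □r → r

Yes: it is reflexivity, defined by the T schema □r → r.
Suppose □r→r is valid. At any x set V(r)={w : Rxw}. Then □r holds at x, so r holds at x, i.e. Rxx.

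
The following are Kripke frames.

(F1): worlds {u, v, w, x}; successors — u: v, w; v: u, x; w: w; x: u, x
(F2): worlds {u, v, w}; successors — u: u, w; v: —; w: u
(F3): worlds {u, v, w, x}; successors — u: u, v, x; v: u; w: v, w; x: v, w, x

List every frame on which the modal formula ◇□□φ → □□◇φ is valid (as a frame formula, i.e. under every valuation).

(F2), (F3)

Frame correspondent (Sahlqvist): ∀x ∀y ∀z ((xRy ∧ xR²z) → ∃w (yR²w ∧ zRw)) — i.e. a generalized confluence (Geach) condition.
(F1): fails — uRw, uR²x but no t with wR²t and xRt.
(F2): holds.
(F3): holds.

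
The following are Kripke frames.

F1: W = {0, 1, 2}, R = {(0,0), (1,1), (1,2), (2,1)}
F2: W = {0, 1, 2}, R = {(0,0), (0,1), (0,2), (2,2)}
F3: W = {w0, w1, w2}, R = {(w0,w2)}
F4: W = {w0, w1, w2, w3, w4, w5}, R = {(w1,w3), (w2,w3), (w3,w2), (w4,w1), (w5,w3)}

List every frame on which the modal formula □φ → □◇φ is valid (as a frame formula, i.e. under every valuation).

This is the axiom for a generalized confluence (Geach) condition; its first-order frame correspondent is ∀x ∀z (xRz → ∃w (xRw ∧ zRw)).
F1: satisfies the condition.
F2: fails — 0R1 but no w with 0Rw and 1Rw.
F3: fails — w0Rw2 but no w with w0Rw and w2Rw.
F4: fails — w1Rw3 but no w with w1Rw and w3Rw.
Valid on: F1.

F1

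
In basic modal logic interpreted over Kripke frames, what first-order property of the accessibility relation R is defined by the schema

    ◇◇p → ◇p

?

This is a form of the 4 axiom.
It corresponds to transitivity: ∀x ∀y ∀z (Rxy ∧ Ryz → Rxz).

transitivity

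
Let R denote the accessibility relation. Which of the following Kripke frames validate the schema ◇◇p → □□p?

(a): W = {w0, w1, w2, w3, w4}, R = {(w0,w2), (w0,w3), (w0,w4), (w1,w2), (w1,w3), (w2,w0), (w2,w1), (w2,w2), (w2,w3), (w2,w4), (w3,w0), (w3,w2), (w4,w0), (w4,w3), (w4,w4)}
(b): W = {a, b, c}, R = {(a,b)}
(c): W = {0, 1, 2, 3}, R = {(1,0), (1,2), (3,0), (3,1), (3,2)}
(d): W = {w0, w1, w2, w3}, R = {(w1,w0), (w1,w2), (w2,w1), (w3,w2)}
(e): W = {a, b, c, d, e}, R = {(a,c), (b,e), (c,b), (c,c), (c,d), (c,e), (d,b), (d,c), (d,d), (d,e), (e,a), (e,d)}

The schema corresponds to a generalized confluence (Geach) condition: ∀x ∀y ∀z ((xR²y ∧ xR²z) → ∃w (y = w ∧ z = w)).
(a): fails — w0R²w0, w0R²w1 but w0 ≠ w1.
(b): satisfies the condition.
(c): fails — 3R²0, 3R²2 but 0 ≠ 2.
(d): fails — w2R²w0, w2R²w2 but w0 ≠ w2.
(e): fails — aR²b, aR²c but b ≠ c.
Valid on: (b).

(b)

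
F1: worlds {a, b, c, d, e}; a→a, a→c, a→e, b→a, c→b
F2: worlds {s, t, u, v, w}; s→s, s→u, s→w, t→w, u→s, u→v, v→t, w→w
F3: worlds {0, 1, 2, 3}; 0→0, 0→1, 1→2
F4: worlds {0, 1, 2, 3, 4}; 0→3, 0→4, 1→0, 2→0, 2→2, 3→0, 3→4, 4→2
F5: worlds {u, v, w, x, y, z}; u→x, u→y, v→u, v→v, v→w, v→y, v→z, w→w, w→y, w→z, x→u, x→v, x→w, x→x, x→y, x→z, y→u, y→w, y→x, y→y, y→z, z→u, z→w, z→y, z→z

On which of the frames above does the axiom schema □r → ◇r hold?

The schema corresponds to seriality: ∀x ∃y Rxy.
F1: fails — world d has no successor.
F2: satisfies the condition.
F3: fails — world 2 has no successor.
F4: satisfies the condition.
F5: satisfies the condition.
Valid on: F2, F4, F5.

F2, F4, F5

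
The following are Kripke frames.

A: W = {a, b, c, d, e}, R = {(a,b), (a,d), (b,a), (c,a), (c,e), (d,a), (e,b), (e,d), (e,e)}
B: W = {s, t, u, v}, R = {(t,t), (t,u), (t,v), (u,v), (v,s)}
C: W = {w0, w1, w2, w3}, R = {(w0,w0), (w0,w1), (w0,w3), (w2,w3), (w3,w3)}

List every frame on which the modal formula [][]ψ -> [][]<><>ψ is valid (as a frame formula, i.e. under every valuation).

A

This is the axiom for a generalized confluence (Geach) condition; its first-order frame correspondent is forall x forall z (x R^2 z -> exists w (x R^2 w & z R^2 w)).
A: holds.
B: fails — tR²s but no w with tR²w and sR²w.
C: fails — w0R²w1 but no w with w0R²w and w1R²w.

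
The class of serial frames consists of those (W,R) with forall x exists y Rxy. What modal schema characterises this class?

This is seriality; the standard corresponding axiom is D: □ψ → ◇ψ.
Suppose □ψ→◇ψ is valid. At any x set V(ψ)=W. Then □ψ at x, so ◇ψ at x, so x has a successor.

□ψ → ◇ψ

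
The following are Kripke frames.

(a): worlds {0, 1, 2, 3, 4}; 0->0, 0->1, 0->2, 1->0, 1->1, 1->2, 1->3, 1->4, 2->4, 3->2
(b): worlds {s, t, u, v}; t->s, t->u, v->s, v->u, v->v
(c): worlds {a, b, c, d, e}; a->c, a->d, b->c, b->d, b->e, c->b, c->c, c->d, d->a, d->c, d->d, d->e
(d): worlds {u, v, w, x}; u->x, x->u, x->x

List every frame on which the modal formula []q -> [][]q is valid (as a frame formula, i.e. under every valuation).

(b)

The schema corresponds to transitivity: forall x forall y forall z (Rxy & Ryz -> Rxz).
(a): fails — R32 and R24 but not R34.
(b): holds.
(c): fails — Rbc and Rcb but not Rbb.
(d): fails — Rux and Rxu but not Ruu.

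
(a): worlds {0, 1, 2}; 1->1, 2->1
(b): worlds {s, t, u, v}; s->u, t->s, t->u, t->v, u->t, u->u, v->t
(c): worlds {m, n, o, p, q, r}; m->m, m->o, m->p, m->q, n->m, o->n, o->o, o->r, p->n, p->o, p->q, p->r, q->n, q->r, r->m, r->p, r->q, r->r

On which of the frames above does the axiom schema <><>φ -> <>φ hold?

(a)

Frame correspondent (Sahlqvist): forall x forall y forall z (Rxy & Ryz -> Rxz) — i.e. transitivity.
(a): condition met.
(b): fails — Rtv and Rvt but not Rtt.
(c): fails — Ron and Rnm but not Rom.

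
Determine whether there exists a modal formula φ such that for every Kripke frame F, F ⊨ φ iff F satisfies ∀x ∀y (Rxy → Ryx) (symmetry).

Yes — defined by p → □◇p

Yes: it is symmetry, defined by the B schema p → □◇p.
Suppose p→□◇p is valid. Take Rxy and set V(p)={x}. Then p at x, so □◇p at x, so ◇p at y, so some z with Ryz has p; z=x, i.e. Ryx.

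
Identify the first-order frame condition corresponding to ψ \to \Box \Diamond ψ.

Suppose ψ→□◇ψ is valid. Take Rxy and set V(ψ)={x}. Then ψ at x, so □◇ψ at x, so ◇ψ at y, so some z with Ryz has ψ; z=x, i.e. Ryx.
Conversely, any frame satisfying \forall x \forall y (Rxy \to Ryx) validates the schema.
Frame condition: \forall x \forall y (Rxy \to Ryx).

symmetry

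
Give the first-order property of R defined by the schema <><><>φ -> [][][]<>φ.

This is a Sahlqvist (Geach-type) schema ◇^3□^0φ → □^3◇^1φ.
Minimal-valuation argument: fix x; take any y with xR^3y and any z with xR^3z. Set V(φ) to the set of worlds R-reachable from y in exactly 0 steps. Then □^0φ holds at y, so the antecedent holds at x; validity forces ◇^1φ at z, giving a w with zR^1w and yR^0w.
First-order correspondent: forall x forall y forall z ((x R^3 y & x R^3 z) -> exists w (y = w & zRw)).

forall x forall y forall z ((x R^3 y & x R^3 z) -> exists w (y = w & zRw))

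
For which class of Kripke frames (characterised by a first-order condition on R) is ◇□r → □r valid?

This is frame-equivalent to ◇r → □◇r (substitute ¬r for r and contrapose).
Suppose ◇r→□◇r is valid. Take Rxy, Rxz and set V(r)={y}. Then ◇r at x, so □◇r at x, so ◇r at z, so some w with Rzw has r; w=y, i.e. Rzy. By symmetry of the argument, Ryz.

the Euclidean property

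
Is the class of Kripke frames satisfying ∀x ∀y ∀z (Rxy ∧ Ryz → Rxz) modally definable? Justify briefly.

Yes, by □r → □□r

This is a Sahlqvist condition; the 4 axiom □r → □□r defines it.
Suppose □r→□□r is valid. Take Rxy, Ryz and set V(r)={w : Rxw}. Then □r at x, so □□r at x, so □r at y, so r at z, i.e. Rxz.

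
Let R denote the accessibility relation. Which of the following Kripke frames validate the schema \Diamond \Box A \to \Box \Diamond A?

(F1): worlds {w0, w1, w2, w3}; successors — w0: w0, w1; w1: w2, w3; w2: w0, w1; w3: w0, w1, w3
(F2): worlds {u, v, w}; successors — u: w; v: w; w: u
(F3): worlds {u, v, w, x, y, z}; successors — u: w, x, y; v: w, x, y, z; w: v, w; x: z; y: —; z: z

(F2)

The schema corresponds to convergence: \forall x \forall y \forall z (Rxy \wedge Rxz \to \exists w (Ryw \wedge Rzw)).
(F1): fails — Rw0w1 and Rw0w0 but w1 and w0 have no common successor.
(F2): holds.
(F3): fails — Ruw and Rux but w and x have no common successor.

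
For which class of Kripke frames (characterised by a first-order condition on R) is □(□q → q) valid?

This schema is the T□ axiom.
Its frame correspondent is shift-reflexivity — ∀x ∀y (Rxy → Ryy).

shift-reflexivity: ∀x ∀y (Rxy → Ryy)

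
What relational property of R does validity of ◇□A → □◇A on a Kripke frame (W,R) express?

Suppose ◇□A→□◇A is valid. Take Rxy, Rxz and set V(A)={w : Ryw}. Then □A at y so ◇□A at x, so □◇A at x, so ◇A at z, giving w with Rzw and Ryw.
The converse is a direct semantic check.
Frame condition: ∀x ∀y ∀z (Rxy ∧ Rxz → ∃w (Ryw ∧ Rzw)).

convergence: ∀x ∀y ∀z (Rxy ∧ Rxz → ∃w (Ryw ∧ Rzw))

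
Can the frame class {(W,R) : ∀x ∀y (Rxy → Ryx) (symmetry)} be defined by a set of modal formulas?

This is a Sahlqvist condition; the B axiom r → □◇r defines it.
Suppose r→□◇r is valid. Take Rxy and set V(r)={x}. Then r at x, so □◇r at x, so ◇r at y, so some z with Ryz has r; z=x, i.e. Ryx.

Yes — defined by r → □◇r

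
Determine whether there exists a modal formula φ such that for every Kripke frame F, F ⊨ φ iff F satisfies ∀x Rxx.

This is a Sahlqvist condition; the T axiom □q → q defines it.

Definable; □q → q defines it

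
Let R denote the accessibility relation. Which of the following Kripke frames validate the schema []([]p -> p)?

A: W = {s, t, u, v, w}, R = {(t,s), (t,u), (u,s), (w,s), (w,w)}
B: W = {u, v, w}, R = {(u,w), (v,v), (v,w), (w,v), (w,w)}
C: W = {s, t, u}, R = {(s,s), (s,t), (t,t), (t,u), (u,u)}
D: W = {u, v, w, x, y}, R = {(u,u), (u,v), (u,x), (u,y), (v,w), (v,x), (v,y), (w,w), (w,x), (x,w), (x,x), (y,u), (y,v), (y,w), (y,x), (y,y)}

This is the axiom for shift-reflexivity; its first-order frame correspondent is forall x forall y (Rxy -> Ryy).
A: fails — Rus but not Rss.
B: holds.
C: holds.
D: fails — Ruv but not Rvv.

B, C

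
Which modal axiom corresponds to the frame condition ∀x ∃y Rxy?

This is seriality; the standard corresponding axiom is D: □s → ◇s.
Suppose □s→◇s is valid. At any x set V(s)=W. Then □s at x, so ◇s at x, so x has a successor.

□s → ◇s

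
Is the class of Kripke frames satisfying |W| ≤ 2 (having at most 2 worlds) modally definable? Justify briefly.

If a class were modally definable it would be closed under disjoint unions (Goldblatt–Thomason).
Any modal formula valid on each of 3 disjoint one-world frames is valid on their disjoint union (validity is preserved under disjoint unions). Each one-world frame has |W|=1≤2, but the union has |W|=3.
Hence having at most 2 worlds is not modally definable.

Not definable by any modal formula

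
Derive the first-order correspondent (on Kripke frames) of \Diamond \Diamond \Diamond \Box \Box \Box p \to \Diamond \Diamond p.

This is a Sahlqvist (Geach-type) schema ◇^3□^3p → □^0◇^2p.
Minimal-valuation argument: fix x; take any y with xR^3y and any z with xR^0z. Set V(p) to the set of worlds R-reachable from y in exactly 3 steps. Then □^3p holds at y, so the antecedent holds at x; validity forces ◇^2p at z, giving a w with zR^2w and yR^3w.
First-order correspondent: \forall x \forall y (x R^3 y \to \exists w (y R^3 w \wedge x R^2 w)).

\forall x \forall y (x R^3 y \to \exists w (y R^3 w \wedge x R^2 w))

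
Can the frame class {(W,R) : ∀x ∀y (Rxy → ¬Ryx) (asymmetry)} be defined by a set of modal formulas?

If a class were modally definable it would be closed under surjective bounded morphisms (Goldblatt–Thomason).
The 3-cycle (worlds s,t,u with s→t→u→s) is asymmetric. Mapping every world to a single reflexive point • is a surjective bounded morphism, and the reflexive point is not asymmetric (R•• but asymmetry requires ¬R••).
So no modal formula (or set of formulas) defines exactly the asymmetric frames.

No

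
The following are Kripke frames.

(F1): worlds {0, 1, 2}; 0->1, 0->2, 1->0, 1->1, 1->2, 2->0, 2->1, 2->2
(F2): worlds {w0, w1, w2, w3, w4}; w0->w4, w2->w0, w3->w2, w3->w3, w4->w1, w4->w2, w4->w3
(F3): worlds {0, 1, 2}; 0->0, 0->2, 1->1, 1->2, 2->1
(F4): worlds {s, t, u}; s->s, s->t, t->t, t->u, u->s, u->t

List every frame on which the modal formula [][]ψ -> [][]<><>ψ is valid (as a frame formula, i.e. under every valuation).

(F1), (F3), (F4)

This is the axiom for a generalized confluence (Geach) condition; its first-order frame correspondent is forall x forall z (x R^2 z -> exists w (x R^2 w & z R^2 w)).
(F1): ✓.
(F2): fails — w0R²w1 but no w with w0R²w and w1R²w.
(F3): ✓.
(F4): ✓.
Valid on: (F1), (F3), (F4).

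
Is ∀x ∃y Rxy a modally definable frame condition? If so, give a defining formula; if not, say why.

Yes — defined by □p → ◇p

This is a Sahlqvist condition; the D axiom □p → ◇p defines it.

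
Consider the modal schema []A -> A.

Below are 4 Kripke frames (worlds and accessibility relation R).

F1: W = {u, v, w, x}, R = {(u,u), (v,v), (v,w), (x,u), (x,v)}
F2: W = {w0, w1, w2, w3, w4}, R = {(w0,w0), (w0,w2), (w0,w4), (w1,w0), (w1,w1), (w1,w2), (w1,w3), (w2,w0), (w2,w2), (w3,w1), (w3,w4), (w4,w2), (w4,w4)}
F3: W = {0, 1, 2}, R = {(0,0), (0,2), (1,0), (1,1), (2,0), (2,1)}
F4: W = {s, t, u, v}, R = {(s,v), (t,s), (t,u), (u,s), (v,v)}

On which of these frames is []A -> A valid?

none

Frame correspondent (Sahlqvist): forall x Rxx — i.e. reflexivity.
F1: fails — world w does not see itself.
F2: fails — world w3 does not see itself.
F3: fails — world 2 does not see itself.
F4: fails — world s does not see itself.
Valid on no frame.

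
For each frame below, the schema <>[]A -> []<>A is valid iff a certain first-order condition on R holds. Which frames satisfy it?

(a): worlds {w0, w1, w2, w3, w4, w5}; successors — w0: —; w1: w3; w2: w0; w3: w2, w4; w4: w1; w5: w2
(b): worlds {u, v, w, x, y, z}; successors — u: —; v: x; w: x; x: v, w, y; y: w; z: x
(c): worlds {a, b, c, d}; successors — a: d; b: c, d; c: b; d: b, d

Frame correspondent (Sahlqvist): forall x forall y forall z (Rxy & Rxz -> exists w (Ryw & Rzw)) — i.e. convergence.
(a): fails — Rw2w0 and Rw2w0 but w0 and w0 have no common successor.
(b): fails — Rxw and Rxy but w and y have no common successor.
(c): condition met.

(c)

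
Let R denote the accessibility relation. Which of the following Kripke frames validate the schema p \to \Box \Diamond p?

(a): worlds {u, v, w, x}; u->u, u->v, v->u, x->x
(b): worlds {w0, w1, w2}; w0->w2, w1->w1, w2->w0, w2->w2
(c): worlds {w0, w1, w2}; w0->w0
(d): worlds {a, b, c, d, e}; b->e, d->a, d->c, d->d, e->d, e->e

(a), (b), (c)

Frame correspondent (Sahlqvist): \forall x \forall y (Rxy \to Ryx) — i.e. symmetry.
(a): satisfies the condition.
(b): satisfies the condition.
(c): satisfies the condition.
(d): fails — Rdc but not Rcd.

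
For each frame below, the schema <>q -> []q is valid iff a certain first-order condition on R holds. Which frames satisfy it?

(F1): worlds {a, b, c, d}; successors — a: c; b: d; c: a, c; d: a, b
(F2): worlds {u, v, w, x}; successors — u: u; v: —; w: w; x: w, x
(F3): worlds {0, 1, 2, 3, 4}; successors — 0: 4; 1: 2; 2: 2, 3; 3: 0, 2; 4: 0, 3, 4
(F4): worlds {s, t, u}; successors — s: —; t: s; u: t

(F4)

This is the axiom for partial functionality; its first-order frame correspondent is forall x forall y forall z (Rxy & Rxz -> y = z).
(F1): fails — c sees both a and c.
(F2): fails — x sees both w and x.
(F3): fails — 2 sees both 2 and 3.
(F4): ✓.
Valid on: (F4).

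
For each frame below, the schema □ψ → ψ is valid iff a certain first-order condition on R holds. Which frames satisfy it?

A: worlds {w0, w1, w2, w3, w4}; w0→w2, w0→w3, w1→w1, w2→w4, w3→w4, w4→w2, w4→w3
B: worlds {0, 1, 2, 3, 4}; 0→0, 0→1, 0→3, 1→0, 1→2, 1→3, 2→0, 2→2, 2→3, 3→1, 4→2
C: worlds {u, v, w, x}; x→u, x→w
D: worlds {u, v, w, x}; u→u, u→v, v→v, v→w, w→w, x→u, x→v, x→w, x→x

D

Frame correspondent (Sahlqvist): ∀x Rxx — i.e. reflexivity.
A: fails — world w0 does not see itself.
B: fails — world 1 does not see itself.
C: fails — world u does not see itself.
D: holds.
Valid on: D.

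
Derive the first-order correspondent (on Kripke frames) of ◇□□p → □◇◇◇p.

This is a Sahlqvist (Geach-type) schema ◇^1□^2p → □^1◇^3p.
First-order correspondent: ∀x ∀y ∀z ((xRy ∧ xRz) → ∃w (yR²w ∧ zR³w)).

∀x ∀y ∀z ((xRy ∧ xRz) → ∃w (yR²w ∧ zR³w))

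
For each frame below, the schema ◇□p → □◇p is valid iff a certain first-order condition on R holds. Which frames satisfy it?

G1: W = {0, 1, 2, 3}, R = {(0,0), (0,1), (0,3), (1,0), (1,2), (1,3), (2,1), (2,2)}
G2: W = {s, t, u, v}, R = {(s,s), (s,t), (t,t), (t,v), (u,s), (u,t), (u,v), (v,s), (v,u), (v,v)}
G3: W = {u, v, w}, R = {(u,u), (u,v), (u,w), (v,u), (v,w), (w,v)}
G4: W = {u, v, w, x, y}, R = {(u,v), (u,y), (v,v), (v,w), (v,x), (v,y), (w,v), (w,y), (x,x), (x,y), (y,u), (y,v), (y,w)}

Frame correspondent (Sahlqvist): ∀x ∀y ∀z (Rxy ∧ Rxz → ∃w (Ryw ∧ Rzw)) — i.e. convergence.
G1: fails — R00 and R03 but 0 and 3 have no common successor.
G2: holds.
G3: fails — Ruv and Ruw but v and w have no common successor.
G4: fails — Rvx and Rvy but x and y have no common successor.
Valid on: G2.

G2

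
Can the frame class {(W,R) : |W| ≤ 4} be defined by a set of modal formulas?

Any modally definable frame class is closed under disjoint unions.
Any modal formula valid on each of 5 disjoint one-world frames is valid on their disjoint union (validity is preserved under disjoint unions). Each one-world frame has |W|=1≤4, but the union has |W|=5.
Hence having at most 4 worlds is not modally definable.

No — not modally definable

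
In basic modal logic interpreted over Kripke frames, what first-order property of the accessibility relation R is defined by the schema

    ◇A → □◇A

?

the Euclidean property

This is the 5 axiom.
Its frame correspondent is the Euclidean property — ∀x ∀y ∀z (Rxy ∧ Rxz → Ryz).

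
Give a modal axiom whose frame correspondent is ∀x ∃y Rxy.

□q → ◇q

A defining formula is □q → ◇q (the D axiom).
Suppose □q→◇q is valid. At any x set V(q)=W. Then □q at x, so ◇q at x, so x has a successor.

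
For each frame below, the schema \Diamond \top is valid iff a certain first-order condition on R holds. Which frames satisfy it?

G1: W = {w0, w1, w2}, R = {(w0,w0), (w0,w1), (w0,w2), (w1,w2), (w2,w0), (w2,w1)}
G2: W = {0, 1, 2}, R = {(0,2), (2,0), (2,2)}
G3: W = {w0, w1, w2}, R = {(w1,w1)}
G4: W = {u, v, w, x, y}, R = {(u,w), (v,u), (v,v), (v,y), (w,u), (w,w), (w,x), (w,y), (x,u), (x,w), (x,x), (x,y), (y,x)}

G1, G4

Frame correspondent (Sahlqvist): \forall x \exists y Rxy — i.e. seriality.
G1: condition met.
G2: fails — world 1 has no successor.
G3: fails — world w0 has no successor.
G4: condition met.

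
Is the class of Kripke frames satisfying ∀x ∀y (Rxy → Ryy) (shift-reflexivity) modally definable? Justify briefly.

The condition is shift-reflexivity. A defining modal formula is □(□p → p).
Suppose □(□p→p) is valid. Take Rxy and set V(p)={w : Ryw}. Then at y, □p holds; since □(□p→p) at x, □p→p at y, so p at y, i.e. Ryy.

Yes, by □(□p → p)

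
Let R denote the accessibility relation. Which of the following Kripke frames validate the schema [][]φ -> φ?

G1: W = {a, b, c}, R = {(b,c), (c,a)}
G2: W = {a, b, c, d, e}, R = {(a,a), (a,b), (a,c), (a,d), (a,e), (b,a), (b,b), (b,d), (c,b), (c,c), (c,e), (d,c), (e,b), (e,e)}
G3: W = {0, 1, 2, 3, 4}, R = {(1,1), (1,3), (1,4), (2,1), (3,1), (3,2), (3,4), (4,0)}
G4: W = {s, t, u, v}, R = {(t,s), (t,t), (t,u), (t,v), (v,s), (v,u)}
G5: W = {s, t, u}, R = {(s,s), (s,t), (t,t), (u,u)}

G5

This is the axiom for a generalized confluence (Geach) condition; its first-order frame correspondent is forall x exists w (x R^2 w & x = w).
G1: fails — at a but no w with aR²w and a=w.
G2: fails — at d but no w with dR²w and d=w.
G3: fails — at 0 but no w with 0R²w and 0=w.
G4: fails — at s but no w with sR²w and s=w.
G5: condition met.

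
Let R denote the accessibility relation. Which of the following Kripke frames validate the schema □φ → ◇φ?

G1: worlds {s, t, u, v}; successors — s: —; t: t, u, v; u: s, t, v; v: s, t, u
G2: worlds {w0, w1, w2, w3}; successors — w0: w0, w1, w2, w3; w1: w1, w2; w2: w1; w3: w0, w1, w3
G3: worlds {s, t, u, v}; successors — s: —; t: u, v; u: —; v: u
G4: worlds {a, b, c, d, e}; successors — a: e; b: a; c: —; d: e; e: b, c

G2

The schema corresponds to seriality: ∀x ∃y Rxy.
G1: fails — world s has no successor.
G2: satisfies the condition.
G3: fails — world s has no successor.
G4: fails — world c has no successor.
Valid on: G2.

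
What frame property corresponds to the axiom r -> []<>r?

This schema is the B axiom.
It corresponds to symmetry: forall x forall y (Rxy -> Ryx).

symmetry: forall x forall y (Rxy -> Ryx)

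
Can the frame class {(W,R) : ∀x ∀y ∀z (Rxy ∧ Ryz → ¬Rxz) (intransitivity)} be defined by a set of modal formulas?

Any modally definable frame class is closed under surjective bounded morphisms.
The 3-cycle (worlds a,b,c with a→b→c→a) is intransitive. Mapping every world to a single reflexive point • is a surjective bounded morphism; the reflexive point is not intransitive (R••∧R•• but R••).
So the class is not modally definable.

No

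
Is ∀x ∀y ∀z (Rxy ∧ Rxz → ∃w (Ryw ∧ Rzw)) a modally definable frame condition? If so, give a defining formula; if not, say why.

Yes, by ◇□r → □◇r

This is a Sahlqvist condition; the .2 axiom ◇□r → □◇r defines it.
Suppose ◇□r→□◇r is valid. Take Rxy, Rxz and set V(r)={w : Ryw}. Then □r at y so ◇□r at x, so □◇r at x, so ◇r at z, giving w with Rzw and Ryw.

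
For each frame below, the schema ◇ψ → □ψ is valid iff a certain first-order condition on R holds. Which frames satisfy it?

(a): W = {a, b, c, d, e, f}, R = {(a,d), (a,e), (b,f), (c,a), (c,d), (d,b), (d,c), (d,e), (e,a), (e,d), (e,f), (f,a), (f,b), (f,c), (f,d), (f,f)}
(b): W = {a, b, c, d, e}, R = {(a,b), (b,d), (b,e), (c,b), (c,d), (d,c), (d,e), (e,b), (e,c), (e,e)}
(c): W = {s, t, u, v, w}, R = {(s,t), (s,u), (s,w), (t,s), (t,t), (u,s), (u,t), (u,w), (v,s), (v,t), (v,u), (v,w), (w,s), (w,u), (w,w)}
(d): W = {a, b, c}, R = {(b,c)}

(d)

The schema corresponds to partial functionality: ∀x ∀y ∀z (Rxy ∧ Rxz → y = z).
(a): fails — a sees both d and e.
(b): fails — b sees both d and e.
(c): fails — s sees both t and u.
(d): condition met.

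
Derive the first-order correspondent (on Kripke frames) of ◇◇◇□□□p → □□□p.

∀x ∀y ∀z ((xR³y ∧ xR³z) → ∃w (yR³w ∧ z = w))

This is a Sahlqvist (Geach-type) schema ◇^3□^3p → □^3◇^0p.
Minimal-valuation argument: fix x; take any y with xR^3y and any z with xR^3z. Set V(p) to the set of worlds R-reachable from y in exactly 3 steps. Then □^3p holds at y, so the antecedent holds at x; validity forces ◇^0p at z, giving a w with zR^0w and yR^3w.
First-order correspondent: ∀x ∀y ∀z ((xR³y ∧ xR³z) → ∃w (yR³w ∧ z = w)).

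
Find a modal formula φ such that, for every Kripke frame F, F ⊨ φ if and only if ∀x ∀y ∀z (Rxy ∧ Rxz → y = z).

A defining formula is ◇p → □p (the CD axiom).
Suppose ◇p→□p is valid. Take Rxy, Rxz and set V(p)={y}. Then ◇p at x, so □p at x, so p at z, i.e. z=y.

◇p → □p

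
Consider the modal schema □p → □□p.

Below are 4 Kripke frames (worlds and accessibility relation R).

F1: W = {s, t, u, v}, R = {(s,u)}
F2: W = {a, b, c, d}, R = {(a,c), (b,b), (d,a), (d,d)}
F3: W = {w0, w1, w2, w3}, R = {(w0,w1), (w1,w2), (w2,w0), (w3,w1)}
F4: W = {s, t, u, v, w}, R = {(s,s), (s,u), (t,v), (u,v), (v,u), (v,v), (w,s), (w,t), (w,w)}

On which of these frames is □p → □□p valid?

This is the axiom for transitivity; its first-order frame correspondent is ∀x ∀y ∀z (Rxy ∧ Ryz → Rxz).
F1: ✓.
F2: fails — Rda and Rac but not Rdc.
F3: fails — Rw1w2 and Rw2w0 but not Rw1w0.
F4: fails — Ruv and Rvu but not Ruu.

F1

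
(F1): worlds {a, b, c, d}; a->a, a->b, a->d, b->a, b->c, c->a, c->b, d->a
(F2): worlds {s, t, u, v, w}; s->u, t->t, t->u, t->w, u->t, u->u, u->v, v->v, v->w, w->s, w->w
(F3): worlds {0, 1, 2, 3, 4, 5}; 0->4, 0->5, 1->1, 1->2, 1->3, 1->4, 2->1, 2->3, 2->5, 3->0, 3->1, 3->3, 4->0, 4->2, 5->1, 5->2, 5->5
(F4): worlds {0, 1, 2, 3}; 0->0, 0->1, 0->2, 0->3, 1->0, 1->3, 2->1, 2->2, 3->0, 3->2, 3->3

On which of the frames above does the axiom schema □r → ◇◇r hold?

(F1), (F2), (F4)

This is the axiom for a generalized confluence (Geach) condition; its first-order frame correspondent is ∀x ∃w (xRw ∧ xR²w).
(F1): satisfies the condition.
(F2): satisfies the condition.
(F3): fails — at 4 but no w with 4Rw and 4R²w.
(F4): satisfies the condition.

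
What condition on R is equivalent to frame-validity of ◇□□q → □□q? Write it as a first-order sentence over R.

This is a Sahlqvist (Geach-type) schema ◇^1□^2q → □^2◇^0q.
Minimal-valuation argument: fix x; take any y with xR^1y and any z with xR^2z. Set V(q) to the set of worlds R-reachable from y in exactly 2 steps. Then □^2q holds at y, so the antecedent holds at x; validity forces ◇^0q at z, giving a w with zR^0w and yR^2w.
First-order correspondent: ∀x ∀y ∀z ((xRy ∧ xR²z) → ∃w (yR²w ∧ z = w)).

∀x ∀y ∀z ((xRy ∧ xR²z) → ∃w (yR²w ∧ z = w))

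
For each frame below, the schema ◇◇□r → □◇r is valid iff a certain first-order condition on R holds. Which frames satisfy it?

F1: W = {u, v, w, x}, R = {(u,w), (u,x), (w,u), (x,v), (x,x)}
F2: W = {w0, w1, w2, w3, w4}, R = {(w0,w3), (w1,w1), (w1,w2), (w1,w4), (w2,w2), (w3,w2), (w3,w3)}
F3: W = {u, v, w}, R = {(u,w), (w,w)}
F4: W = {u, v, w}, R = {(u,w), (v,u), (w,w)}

This is the axiom for a generalized confluence (Geach) condition; its first-order frame correspondent is ∀x ∀y ∀z ((xR²y ∧ xRz) → ∃w (yRw ∧ zRw)).
F1: fails — uR²u, uRw but no t with uRt and wRt.
F2: fails — w1R²w1, w1Rw4 but no w with w1Rw and w4Rw.
F3: satisfies the condition.
F4: satisfies the condition.

F3, F4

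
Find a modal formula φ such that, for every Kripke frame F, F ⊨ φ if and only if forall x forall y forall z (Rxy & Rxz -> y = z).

A defining formula is ◇r → □r (the CD axiom).
Suppose ◇r→□r is valid. Take Rxy, Rxz and set V(r)={y}. Then ◇r at x, so □r at x, so r at z, i.e. z=y.

◇r → □r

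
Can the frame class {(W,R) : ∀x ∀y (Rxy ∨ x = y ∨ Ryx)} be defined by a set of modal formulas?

Not definable by any modal formula

Any modally definable frame class is closed under disjoint unions.
Take 3 disjoint single-world reflexive frames: each is trivially connected, but their disjoint union has 3 worlds with no edge between distinct components, so it is not connected.
Hence connectedness of R is not modally definable.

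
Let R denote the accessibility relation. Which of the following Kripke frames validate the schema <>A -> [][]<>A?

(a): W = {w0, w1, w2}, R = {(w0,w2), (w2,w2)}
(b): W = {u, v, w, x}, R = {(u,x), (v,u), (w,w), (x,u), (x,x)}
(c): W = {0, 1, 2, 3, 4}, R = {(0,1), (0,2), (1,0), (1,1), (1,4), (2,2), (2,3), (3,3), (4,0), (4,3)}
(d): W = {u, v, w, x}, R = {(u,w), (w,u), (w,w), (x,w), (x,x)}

The schema corresponds to a generalized confluence (Geach) condition: forall x forall y forall z ((xRy & x R^2 z) -> exists w (y = w & zRw)).
(a): satisfies the condition.
(b): fails — xRu, xR²u but no t with u=t and uRt.
(c): fails — 0R1, 0R²2 but no w with 1=w and 2Rw.
(d): fails — wRu, wR²u but no t with u=t and uRt.
Valid on: (a).

(a)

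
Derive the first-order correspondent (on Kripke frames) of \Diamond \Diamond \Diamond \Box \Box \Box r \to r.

This is a Sahlqvist (Geach-type) schema ◇^3□^3r → □^0◇^0r.
First-order correspondent: \forall x \forall y (x R^3 y \to \exists w (y R^3 w \wedge x = w)).

\forall x \forall y (x R^3 y \to \exists w (y R^3 w \wedge x = w))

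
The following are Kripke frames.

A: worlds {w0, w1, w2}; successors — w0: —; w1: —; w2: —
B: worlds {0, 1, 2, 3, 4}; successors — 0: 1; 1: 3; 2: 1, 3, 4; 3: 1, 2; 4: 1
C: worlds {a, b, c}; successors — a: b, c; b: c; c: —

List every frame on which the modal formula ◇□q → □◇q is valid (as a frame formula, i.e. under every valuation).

The schema corresponds to convergence: ∀x ∀y ∀z (Rxy ∧ Rxz → ∃w (Ryw ∧ Rzw)).
A: holds.
B: fails — R23 and R21 but 3 and 1 have no common successor.
C: fails — Rac and Rac but c and c have no common successor.
Valid on: A.

A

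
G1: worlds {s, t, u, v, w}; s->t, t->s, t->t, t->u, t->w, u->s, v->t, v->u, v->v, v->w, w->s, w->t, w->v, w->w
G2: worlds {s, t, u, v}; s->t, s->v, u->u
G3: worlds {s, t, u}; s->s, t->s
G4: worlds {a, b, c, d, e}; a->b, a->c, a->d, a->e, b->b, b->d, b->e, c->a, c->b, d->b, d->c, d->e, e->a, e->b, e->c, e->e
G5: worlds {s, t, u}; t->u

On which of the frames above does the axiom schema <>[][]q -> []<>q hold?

Frame correspondent (Sahlqvist): forall x forall y forall z ((xRy & xRz) -> exists w (y R^2 w & zRw)) — i.e. a generalized confluence (Geach) condition.
G1: fails — tRu, tRu but no w* with uR²w* and uRw*.
G2: fails — sRt, sRt but no w with tR²w and tRw.
G3: ✓.
G4: ✓.
G5: fails — tRu, tRu but no w with uR²w and uRw.

G3, G4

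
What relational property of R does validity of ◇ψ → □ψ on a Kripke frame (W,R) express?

Partial functionality

This schema is the CD axiom.
Its frame correspondent is partial functionality — ∀x ∀y ∀z (Rxy ∧ Rxz → y = z).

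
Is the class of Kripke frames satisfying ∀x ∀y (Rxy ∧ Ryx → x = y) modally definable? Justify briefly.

No

If a class were modally definable it would be closed under surjective bounded morphisms (Goldblatt–Thomason).
The 6-cycle (worlds s,t,u,v,w,x with s→t→u→v→w→x→s) is antisymmetric. Sending even-indexed worlds to • and odd-indexed worlds to ∘ is a surjective bounded morphism onto the two-world frame with •↔∘, which is not antisymmetric.
So no modal formula (or set of formulas) defines exactly the antisymmetric frames.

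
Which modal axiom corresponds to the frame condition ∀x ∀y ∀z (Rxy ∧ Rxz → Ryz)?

◇p → □◇p

The condition is the Euclidean property. The 5 schema ◇p → □◇p defines it.
Suppose ◇p→□◇p is valid. Take Rxy, Rxz and set V(p)={y}. Then ◇p at x, so □◇p at x, so ◇p at z, so some w with Rzw has p; w=y, i.e. Rzy. By symmetry of the argument, Ryz.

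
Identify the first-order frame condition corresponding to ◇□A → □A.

The Euclidean property

This is frame-equivalent to ◇A → □◇A (substitute ¬A for A and contrapose).
Suppose ◇A→□◇A is valid. Take Rxy, Rxz and set V(A)={y}. Then ◇A at x, so □◇A at x, so ◇A at z, so some w with Rzw has A; w=y, i.e. Rzy. By symmetry of the argument, Ryz.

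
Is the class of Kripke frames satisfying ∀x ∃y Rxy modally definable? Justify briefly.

This is a Sahlqvist condition; the D axiom □p → ◇p defines it.

Yes — defined by □p → ◇p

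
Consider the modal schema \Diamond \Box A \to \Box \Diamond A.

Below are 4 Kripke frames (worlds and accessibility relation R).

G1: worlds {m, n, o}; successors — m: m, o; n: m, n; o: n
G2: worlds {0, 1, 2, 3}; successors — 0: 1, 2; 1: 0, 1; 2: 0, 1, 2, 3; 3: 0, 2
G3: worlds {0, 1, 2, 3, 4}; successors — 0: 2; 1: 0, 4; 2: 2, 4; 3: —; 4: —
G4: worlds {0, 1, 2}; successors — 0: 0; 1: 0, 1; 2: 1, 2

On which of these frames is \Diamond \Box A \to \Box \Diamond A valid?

Frame correspondent (Sahlqvist): \forall x \forall y \forall z (Rxy \wedge Rxz \to \exists w (Ryw \wedge Rzw)) — i.e. convergence.
G1: fails — Rmo and Rmm but o and m have no common successor.
G2: ✓.
G3: fails — R10 and R14 but 0 and 4 have no common successor.
G4: ✓.

G2, G4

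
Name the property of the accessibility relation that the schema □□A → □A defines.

This is the C4 axiom.
It corresponds to density: ∀x ∀y (Rxy → ∃z (Rxz ∧ Rzy)).

Density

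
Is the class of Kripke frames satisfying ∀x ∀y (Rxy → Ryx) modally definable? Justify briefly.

Yes, by r → □◇r

This is a Sahlqvist condition; the B axiom r → □◇r defines it.
Suppose r→□◇r is valid. Take Rxy and set V(r)={x}. Then r at x, so □◇r at x, so ◇r at y, so some z with Ryz has r; z=x, i.e. Ryx.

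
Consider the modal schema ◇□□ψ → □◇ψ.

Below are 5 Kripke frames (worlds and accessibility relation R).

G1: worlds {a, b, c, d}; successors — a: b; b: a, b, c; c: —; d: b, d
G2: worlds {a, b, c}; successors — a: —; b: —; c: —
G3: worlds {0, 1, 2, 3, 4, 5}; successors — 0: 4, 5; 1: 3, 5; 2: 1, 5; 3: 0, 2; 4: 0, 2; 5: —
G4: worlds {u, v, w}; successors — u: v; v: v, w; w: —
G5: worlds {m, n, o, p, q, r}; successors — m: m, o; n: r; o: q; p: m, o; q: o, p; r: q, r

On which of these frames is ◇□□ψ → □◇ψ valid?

G2

Frame correspondent (Sahlqvist): ∀x ∀y ∀z ((xRy ∧ xRz) → ∃w (yR²w ∧ zRw)) — i.e. a generalized confluence (Geach) condition.
G1: fails — bRa, bRc but no w with aR²w and cRw.
G2: satisfies the condition.
G3: fails — 0R4, 0R4 but no w with 4R²w and 4Rw.
G4: fails — vRv, vRw but no t with vR²t and wRt.
G5: fails — mRo, mRo but no w with oR²w and oRw.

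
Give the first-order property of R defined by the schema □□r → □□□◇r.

This is a Sahlqvist (Geach-type) schema ◇^0□^2r → □^3◇^1r.
First-order correspondent: ∀x ∀z (xR³z → ∃w (xR²w ∧ zRw)).

∀x ∀z (xR³z → ∃w (xR²w ∧ zRw))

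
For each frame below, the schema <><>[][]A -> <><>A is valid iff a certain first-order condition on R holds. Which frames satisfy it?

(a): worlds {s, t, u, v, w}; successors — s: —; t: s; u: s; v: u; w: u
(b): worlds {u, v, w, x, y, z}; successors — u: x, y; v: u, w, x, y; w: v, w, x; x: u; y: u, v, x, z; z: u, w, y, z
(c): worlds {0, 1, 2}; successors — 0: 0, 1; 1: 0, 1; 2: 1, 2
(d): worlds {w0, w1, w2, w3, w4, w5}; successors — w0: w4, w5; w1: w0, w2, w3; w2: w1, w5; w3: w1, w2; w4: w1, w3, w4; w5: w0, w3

This is the axiom for a generalized confluence (Geach) condition; its first-order frame correspondent is forall x forall y (x R^2 y -> exists w (y R^2 w & x R^2 w)).
(a): fails — vR²s but no w* with sR²w* and vR²w*.
(b): holds.
(c): holds.
(d): holds.

(b), (c), (d)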